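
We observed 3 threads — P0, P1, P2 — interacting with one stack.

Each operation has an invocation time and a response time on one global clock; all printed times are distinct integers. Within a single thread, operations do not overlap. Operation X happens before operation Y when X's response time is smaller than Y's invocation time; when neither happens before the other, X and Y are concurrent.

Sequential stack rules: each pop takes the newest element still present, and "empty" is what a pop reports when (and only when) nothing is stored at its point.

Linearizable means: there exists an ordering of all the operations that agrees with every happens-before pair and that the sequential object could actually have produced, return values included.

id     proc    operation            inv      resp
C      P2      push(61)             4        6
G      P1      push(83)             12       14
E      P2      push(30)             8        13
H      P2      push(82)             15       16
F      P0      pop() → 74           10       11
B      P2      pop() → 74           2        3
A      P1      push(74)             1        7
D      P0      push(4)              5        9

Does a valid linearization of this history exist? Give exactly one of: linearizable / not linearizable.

the violation lands at event 11, F's response at time 11: events 1..10 linearize, events 1..11 do not
all 8 real-time-respecting orders fail — 5 completed stack operations, no legal replay
every completion of the 1 pending operation (E) was checked; none linearizes
e.g. A, B, C, D, F (pending dropped): illegal at step 5, since F pop() → 74 cannot apply there
e.g. A, B, D, C, F (pending dropped): illegal at step 5, since F pop() → 74 cannot apply there

not linearizable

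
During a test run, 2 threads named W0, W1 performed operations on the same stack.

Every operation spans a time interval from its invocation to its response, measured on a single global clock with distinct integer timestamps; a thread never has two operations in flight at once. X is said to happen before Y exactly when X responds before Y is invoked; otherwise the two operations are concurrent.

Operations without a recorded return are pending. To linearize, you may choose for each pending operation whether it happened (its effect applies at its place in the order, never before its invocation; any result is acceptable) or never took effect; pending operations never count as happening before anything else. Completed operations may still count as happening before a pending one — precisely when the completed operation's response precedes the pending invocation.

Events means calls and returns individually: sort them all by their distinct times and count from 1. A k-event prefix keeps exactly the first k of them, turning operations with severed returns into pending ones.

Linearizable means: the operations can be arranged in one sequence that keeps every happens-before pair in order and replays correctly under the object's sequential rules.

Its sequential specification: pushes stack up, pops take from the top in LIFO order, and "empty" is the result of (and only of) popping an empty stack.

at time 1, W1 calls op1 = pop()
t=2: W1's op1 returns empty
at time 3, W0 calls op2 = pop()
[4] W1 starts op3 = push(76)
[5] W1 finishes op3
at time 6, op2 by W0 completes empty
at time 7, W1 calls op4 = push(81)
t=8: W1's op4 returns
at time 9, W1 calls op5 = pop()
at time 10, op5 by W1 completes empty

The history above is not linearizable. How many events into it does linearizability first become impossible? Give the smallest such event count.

10

events 1..9 are linearizable; a witness order is op1, op2, op3, op4:
1. op1 pop() → empty, leaving stack <>
2. op2 pop() → empty, leaving stack <>
3. op3 push(76), leaving stack <76>
4. op4 push(81), leaving stack <76,81>
event 10 — op5's response, time 10 — after it, nothing linearizes
one such order, op1, op2, op3, op4, op5, breaks at step 5 where op5 pop() → empty is illegal
one such order, op1, op3, op2, op4, op5, breaks at step 3 where op2 pop() → empty is illegal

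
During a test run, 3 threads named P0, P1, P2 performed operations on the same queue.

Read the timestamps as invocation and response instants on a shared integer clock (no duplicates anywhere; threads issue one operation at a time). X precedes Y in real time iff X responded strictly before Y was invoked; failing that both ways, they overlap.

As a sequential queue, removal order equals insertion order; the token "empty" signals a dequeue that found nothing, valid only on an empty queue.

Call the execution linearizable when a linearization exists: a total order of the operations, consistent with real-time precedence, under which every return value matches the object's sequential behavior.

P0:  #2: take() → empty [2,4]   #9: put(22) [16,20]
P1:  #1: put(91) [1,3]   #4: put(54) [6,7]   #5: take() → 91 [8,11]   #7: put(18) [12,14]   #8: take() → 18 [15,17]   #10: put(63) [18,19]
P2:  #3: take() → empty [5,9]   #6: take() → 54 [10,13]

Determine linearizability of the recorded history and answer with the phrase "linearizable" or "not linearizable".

not linearizable

through event 8 a valid linearization exists; event 9 (#3 responding at time 9) ends that
real-time-consistent orders of the 4 completed operations: 4 — all fail the queue replay
include/drop combinations of the 1 pending operation (#5) were all tried; none helps
e.g. #1, #2, #3, #4 (pending dropped): illegal at step 2, since #2 take() → empty cannot apply there
e.g. #1, #2, #4, #3 (pending dropped): illegal at step 2, since #2 take() → empty cannot apply there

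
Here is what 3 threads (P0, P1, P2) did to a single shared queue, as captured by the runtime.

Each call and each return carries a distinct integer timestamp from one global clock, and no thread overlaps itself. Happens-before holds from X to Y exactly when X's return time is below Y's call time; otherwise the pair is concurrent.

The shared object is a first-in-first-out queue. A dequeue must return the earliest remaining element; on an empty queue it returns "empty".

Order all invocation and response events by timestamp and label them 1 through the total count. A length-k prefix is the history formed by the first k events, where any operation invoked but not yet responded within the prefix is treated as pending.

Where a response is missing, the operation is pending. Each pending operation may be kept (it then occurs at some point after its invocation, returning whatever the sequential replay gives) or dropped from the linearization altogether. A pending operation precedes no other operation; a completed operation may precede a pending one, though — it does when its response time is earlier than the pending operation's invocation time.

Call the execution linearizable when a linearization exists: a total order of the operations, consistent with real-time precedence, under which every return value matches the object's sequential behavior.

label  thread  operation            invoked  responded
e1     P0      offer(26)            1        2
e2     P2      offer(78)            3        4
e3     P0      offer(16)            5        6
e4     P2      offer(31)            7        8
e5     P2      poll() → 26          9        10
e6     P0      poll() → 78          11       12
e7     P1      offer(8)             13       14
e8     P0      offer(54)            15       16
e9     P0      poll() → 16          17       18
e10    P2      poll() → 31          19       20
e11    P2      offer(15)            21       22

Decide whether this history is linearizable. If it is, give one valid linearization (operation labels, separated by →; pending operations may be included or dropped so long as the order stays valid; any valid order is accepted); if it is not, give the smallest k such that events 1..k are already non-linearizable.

linearizable — witness: e1 → e2 → e3 → e4 → e5 → e6 → e7 → e8 → e9 → e10 → e11

1. e1 offer(26), leaving queue <26>
2. e2 offer(78), leaving queue <26,78>
3. e3 offer(16), leaving queue <26,78,16>
4. e4 offer(31), leaving queue <26,78,16,31>
5. e5 poll() → 26, leaving queue <78,16,31>
6. e6 poll() → 78, leaving queue <16,31>
7. e7 offer(8), leaving queue <16,31,8>
8. e8 offer(54), leaving queue <16,31,8,54>
9. e9 poll() → 16, leaving queue <31,8,54>
10. e10 poll() → 31, leaving queue <8,54>
11. e11 offer(15), leaving queue <8,54,15>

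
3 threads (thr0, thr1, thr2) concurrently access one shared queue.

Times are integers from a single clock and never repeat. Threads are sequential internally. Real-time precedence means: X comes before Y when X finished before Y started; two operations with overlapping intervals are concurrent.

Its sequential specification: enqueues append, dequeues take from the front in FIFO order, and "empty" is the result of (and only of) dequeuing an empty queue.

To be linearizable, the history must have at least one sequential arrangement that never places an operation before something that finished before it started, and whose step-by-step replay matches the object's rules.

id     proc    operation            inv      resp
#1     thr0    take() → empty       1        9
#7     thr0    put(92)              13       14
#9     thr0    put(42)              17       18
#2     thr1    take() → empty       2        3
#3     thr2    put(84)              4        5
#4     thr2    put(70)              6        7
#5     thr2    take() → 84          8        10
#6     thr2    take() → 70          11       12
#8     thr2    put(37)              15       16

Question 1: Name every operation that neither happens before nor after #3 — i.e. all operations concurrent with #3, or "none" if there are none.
#1

#3 runs from 4 to 5; window-overlapping ops are concurrent
#1 [1,9]: concurrent
#2 [2,3]: before
#4 [6,7]: after
#5 [8,10]: after
#6 [11,12]: after
#7 [13,14]: after
#8 [15,16]: after
#9 [17,18]: after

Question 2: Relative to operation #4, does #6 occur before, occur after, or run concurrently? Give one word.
after

#6 spans [11,12], #4 spans [6,7]
resp(#4)=7 < inv(#6)=11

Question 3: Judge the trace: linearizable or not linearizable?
linearizable

one valid linearization: #1, #2, #3, #4, #5, #6, #7, #8, #9
step 1: #1 take() → empty — queue <>
step 2: #2 take() → empty — queue <>
step 3: #3 put(84) — queue <84>
step 4: #4 put(70) — queue <84,70>
step 5: #5 take() → 84 — queue <70>
step 6: #6 take() → 70 — queue <>
step 7: #7 put(92) — queue <92>
step 8: #8 put(37) — queue <92,37>
step 9: #9 put(42) — queue <92,37,42>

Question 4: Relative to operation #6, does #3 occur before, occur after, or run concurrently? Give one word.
before

#3 spans [4,5], #6 spans [11,12]
resp(#3)=5 < inv(#6)=11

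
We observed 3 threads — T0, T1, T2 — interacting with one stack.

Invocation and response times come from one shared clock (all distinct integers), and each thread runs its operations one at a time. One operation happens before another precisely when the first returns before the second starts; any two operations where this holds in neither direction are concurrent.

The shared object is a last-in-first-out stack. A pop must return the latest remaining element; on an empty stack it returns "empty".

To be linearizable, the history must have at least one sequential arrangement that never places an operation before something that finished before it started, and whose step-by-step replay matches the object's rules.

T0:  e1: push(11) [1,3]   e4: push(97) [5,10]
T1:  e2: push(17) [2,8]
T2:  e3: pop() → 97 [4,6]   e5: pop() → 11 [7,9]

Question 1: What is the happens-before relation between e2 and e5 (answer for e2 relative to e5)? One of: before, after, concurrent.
Answer: concurrent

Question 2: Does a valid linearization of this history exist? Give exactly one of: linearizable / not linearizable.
witness order: e1, e4, e3, e5, e2
after step 1 (e1 push(11)): stack <11>
after step 2 (e4 push(97)): stack <11,97>
after step 3 (e3 pop() → 97): stack <11>
after step 4 (e5 pop() → 11): stack <>
after step 5 (e2 push(17)): stack <17>

linearizable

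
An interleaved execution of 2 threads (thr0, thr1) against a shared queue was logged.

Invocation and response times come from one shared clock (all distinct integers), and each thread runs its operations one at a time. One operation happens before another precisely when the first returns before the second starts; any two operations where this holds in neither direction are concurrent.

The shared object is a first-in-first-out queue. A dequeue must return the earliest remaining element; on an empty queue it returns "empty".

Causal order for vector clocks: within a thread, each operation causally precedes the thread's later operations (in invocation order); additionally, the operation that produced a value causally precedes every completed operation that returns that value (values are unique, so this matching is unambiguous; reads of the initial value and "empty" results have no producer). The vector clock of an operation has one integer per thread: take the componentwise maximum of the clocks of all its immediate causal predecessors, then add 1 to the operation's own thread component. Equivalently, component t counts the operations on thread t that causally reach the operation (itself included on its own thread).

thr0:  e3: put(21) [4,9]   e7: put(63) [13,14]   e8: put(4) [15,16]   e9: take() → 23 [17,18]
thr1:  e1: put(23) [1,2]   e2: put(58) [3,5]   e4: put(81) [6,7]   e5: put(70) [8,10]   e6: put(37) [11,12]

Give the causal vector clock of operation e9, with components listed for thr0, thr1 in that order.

(4, 1)

invoked at 1, e1 has no predecessors; its own thr1 bump gives (0, 1)
invoked at 4, e3 has no predecessors; its own thr0 bump gives (1, 0)
e2 (invocation 3): componentwise max over VC(e1)=(0, 1), +1 at thr1, giving (0, 2)
e7 (invocation 13): componentwise max over VC(e3)=(1, 0), +1 at thr0, giving (2, 0)
e4 (invocation 6): componentwise max over VC(e2)=(0, 2), +1 at thr1, giving (0, 3)
e8 (invocation 15): componentwise max over VC(e7)=(2, 0), +1 at thr0, giving (3, 0)
e5 (invocation 8): componentwise max over VC(e4)=(0, 3), +1 at thr1, giving (0, 4)
e6 (invocation 11): componentwise max over VC(e5)=(0, 4), +1 at thr1, giving (0, 5)
e9 (invocation 17): componentwise max over VC(e1)=(0, 1), VC(e8)=(3, 0), +1 at thr0, giving (4, 1)
target: VC(e9) = (4, 1)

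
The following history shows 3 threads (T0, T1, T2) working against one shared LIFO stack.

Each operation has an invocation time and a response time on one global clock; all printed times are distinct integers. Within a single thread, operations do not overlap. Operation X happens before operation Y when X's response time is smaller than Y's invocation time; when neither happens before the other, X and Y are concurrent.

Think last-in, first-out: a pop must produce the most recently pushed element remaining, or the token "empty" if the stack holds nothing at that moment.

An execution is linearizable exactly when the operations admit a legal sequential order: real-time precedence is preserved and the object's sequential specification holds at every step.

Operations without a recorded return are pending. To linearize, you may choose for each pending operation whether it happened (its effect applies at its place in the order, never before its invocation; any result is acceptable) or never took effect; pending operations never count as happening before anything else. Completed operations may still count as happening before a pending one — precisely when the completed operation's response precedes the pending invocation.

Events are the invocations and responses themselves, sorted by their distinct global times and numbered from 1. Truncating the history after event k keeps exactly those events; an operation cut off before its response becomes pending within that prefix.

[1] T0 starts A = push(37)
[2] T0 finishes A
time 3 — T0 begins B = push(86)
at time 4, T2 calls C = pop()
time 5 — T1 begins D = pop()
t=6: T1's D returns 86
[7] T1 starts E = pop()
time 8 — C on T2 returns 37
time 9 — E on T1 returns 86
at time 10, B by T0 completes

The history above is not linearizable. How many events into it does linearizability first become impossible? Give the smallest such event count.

one valid order for events 1..8 is A, B, D, C:
step 1: A push(37) — stack <37>
step 2: B push(86) (pending, included) — stack <37,86>
step 3: D pop() → 86 — stack <37>
step 4: C pop() → 37 — stack <>
with event 9 included (E responding at time 9), all real-time-consistent orders fail
no completion choice of the 1 pending operation (B) rescues it — every subset was tried
sample order A, C, D, E (pending dropped) stalls at step 3 — D pop() → 86 has no legal effect
sample order A, D, C, E (pending dropped) stalls at step 2 — D pop() → 86 has no legal effect

9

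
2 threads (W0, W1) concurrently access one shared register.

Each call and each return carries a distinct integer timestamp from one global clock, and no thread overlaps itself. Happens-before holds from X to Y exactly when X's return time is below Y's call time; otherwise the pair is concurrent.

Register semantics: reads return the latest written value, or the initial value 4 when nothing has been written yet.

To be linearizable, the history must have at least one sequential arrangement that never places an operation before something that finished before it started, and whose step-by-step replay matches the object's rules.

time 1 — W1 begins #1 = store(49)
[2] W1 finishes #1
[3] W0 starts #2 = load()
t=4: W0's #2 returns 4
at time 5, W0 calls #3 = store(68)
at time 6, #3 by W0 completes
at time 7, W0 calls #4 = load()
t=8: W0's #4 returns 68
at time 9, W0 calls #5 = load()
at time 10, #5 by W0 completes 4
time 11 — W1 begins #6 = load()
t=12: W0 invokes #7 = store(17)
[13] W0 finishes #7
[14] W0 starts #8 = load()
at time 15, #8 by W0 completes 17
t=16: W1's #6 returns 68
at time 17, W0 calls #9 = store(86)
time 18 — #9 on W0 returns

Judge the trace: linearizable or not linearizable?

already the first 4 events (up to #2's response at time 4) admit no linearization; the first 3 still do
the completed operations (2 total) allow one real-time order; the register replay rejects it
sample order #1, #2 stalls at step 2 — #2 load() → 4 has no legal effect

not linearizable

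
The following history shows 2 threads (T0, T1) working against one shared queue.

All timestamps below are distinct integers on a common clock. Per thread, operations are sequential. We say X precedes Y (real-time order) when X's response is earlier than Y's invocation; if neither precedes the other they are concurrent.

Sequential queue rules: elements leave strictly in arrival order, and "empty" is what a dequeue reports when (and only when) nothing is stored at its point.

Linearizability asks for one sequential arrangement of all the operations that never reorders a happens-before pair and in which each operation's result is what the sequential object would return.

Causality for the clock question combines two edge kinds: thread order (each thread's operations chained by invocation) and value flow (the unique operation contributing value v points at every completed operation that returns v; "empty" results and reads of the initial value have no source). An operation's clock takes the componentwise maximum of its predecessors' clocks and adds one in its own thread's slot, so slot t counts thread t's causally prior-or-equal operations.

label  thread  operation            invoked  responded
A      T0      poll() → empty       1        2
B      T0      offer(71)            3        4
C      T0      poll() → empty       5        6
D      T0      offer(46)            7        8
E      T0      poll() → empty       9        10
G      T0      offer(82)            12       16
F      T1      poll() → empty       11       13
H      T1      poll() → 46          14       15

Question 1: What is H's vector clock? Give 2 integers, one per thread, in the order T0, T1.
(4, 2)

invoked at 11, F has no predecessors; its own T1 bump gives (0, 1)
invoked at 1, A has no predecessors; its own T0 bump gives (1, 0)
B, invoked 3, takes VC(A)=(1, 0) under max, adds 1 for T0 → (2, 0)
C, invoked 5, takes VC(B)=(2, 0) under max, adds 1 for T0 → (3, 0)
D, invoked 7, takes VC(C)=(3, 0) under max, adds 1 for T0 → (4, 0)
E, invoked 9, takes VC(D)=(4, 0) under max, adds 1 for T0 → (5, 0)
H, invoked 14, takes VC(D)=(4, 0), VC(F)=(0, 1) under max, adds 1 for T1 → (4, 2)
G, invoked 12, takes VC(E)=(5, 0) under max, adds 1 for T0 → (6, 0)
target: VC(H) = (4, 2)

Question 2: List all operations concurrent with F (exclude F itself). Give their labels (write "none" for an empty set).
G

concurrent with F ([11,13]): every op whose interval crosses 11..13
A [1,2]: before
B [3,4]: before
C [5,6]: before
D [7,8]: before
E [9,10]: before
G [12,16]: concurrent
H [14,15]: after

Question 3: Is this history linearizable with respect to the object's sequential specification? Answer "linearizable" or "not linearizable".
not linearizable

already the first 6 events (up to C's response at time 6) admit no linearization; the first 5 still do
exactly one order of the 3 completed ops respects real time; the queue replay fails
e.g. A, B, C: illegal at step 3, since C poll() → empty cannot apply there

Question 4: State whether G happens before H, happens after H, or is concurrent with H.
concurrent

G spans [12,16], H spans [14,15]
the intervals overlap in both directions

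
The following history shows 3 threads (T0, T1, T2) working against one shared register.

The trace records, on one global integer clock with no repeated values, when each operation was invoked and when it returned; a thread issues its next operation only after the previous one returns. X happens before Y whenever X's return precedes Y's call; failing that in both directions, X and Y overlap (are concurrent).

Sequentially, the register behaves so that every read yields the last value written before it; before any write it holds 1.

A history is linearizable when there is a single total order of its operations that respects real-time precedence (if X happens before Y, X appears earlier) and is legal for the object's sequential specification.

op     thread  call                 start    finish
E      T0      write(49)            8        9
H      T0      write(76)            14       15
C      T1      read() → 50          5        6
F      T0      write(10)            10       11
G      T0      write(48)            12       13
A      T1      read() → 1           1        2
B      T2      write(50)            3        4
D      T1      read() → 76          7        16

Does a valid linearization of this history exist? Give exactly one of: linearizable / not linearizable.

linearizable

witness order: A, B, C, E, F, G, H, D
step 1: A read() → 1 — value 1
step 2: B write(50) — value 50
step 3: C read() → 50 — value 50
step 4: E write(49) — value 49
step 5: F write(10) — value 10
step 6: G write(48) — value 48
step 7: H write(76) — value 76
step 8: D read() → 76 — value 76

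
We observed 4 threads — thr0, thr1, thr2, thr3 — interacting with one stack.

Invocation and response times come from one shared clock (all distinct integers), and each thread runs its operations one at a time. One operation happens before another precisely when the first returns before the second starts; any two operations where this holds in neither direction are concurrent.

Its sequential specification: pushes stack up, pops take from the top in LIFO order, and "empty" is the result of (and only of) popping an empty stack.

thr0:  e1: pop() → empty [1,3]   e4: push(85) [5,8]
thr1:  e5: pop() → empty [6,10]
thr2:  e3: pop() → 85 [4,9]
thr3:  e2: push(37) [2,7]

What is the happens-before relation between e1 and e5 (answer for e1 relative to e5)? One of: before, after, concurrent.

e1 spans [1,3], e5 spans [6,10]
resp(e1)=3 < inv(e5)=6

before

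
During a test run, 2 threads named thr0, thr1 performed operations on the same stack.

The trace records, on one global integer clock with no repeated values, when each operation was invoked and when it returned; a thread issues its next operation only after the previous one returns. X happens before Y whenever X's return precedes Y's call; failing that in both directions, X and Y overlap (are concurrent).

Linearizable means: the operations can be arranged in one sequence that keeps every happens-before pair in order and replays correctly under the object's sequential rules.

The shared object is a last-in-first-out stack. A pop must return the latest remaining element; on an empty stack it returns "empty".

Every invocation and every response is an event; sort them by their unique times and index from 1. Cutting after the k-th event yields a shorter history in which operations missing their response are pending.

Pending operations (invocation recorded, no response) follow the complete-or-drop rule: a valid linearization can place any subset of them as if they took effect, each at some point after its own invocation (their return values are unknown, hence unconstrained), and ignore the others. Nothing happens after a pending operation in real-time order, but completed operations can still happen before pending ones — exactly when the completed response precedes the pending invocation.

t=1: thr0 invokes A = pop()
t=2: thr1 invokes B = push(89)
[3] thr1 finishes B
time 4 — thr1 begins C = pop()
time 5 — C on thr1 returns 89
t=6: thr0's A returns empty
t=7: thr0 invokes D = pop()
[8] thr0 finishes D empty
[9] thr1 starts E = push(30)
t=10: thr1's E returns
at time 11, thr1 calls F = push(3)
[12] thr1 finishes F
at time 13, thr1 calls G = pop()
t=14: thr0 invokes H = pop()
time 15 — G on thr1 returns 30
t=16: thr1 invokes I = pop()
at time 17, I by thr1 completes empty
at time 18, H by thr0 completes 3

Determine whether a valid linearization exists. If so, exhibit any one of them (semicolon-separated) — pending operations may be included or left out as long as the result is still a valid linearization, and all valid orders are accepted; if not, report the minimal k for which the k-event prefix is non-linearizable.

linearizable — witness: A; B; C; D; E; F; H; G; I

step 1: A pop() → empty — stack <>
step 2: B push(89) — stack <89>
step 3: C pop() → 89 — stack <>
step 4: D pop() → empty — stack <>
step 5: E push(30) — stack <30>
step 6: F push(3) — stack <30,3>
step 7: H pop() → 3 — stack <30>
step 8: G pop() → 30 — stack <>
step 9: I pop() → empty — stack <>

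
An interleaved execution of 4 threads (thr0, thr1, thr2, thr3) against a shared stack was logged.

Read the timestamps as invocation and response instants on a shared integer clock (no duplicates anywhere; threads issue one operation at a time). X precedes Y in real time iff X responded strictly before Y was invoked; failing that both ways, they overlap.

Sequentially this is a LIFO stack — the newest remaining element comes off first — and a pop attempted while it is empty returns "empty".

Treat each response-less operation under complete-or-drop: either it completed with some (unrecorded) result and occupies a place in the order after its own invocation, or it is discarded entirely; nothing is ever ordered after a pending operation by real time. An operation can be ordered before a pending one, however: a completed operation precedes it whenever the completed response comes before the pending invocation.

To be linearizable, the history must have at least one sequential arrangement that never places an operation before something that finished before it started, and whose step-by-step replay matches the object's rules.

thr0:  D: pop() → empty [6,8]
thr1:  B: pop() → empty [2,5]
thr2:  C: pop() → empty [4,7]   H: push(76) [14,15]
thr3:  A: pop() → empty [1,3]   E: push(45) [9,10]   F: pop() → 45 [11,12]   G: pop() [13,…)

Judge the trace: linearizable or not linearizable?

linearizable

one valid linearization: A, B, C, D, E, F, G, H
after step 1 (A pop() → empty): stack <>
after step 2 (B pop() → empty): stack <>
after step 3 (C pop() → empty): stack <>
after step 4 (D pop() → empty): stack <>
after step 5 (E push(45)): stack <45>
after step 6 (F pop() → 45): stack <>
after step 7 (G pop() (pending, included)): stack <>
after step 8 (H push(76)): stack <76>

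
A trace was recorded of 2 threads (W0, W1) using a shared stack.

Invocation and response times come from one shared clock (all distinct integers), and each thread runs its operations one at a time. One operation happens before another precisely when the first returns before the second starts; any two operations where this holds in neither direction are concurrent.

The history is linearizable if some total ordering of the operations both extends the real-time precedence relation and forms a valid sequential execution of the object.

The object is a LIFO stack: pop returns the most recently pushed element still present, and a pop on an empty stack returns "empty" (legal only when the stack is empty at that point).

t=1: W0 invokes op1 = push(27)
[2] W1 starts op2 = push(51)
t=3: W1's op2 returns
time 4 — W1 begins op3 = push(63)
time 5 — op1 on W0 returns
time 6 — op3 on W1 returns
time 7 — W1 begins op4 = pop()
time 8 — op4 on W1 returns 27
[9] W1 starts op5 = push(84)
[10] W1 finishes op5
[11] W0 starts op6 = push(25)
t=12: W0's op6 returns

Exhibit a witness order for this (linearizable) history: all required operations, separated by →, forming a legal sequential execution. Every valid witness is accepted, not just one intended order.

op2 → op3 → op1 → op4 → op5 → op6

step 1: op2 push(51) — stack <51>
step 2: op3 push(63) — stack <51,63>
step 3: op1 push(27) — stack <51,63,27>
step 4: op4 pop() → 27 — stack <51,63>
step 5: op5 push(84) — stack <51,63,84>
step 6: op6 push(25) — stack <51,63,84,25>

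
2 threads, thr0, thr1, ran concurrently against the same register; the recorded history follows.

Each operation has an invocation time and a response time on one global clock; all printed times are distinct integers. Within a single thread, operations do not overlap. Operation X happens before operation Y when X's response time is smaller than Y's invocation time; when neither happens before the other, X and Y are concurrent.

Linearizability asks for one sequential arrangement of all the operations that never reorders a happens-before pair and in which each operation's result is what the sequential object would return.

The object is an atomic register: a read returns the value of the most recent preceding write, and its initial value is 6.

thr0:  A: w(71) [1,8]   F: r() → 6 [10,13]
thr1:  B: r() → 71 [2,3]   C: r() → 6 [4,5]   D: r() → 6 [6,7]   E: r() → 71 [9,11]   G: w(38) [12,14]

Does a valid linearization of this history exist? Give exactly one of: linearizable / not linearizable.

events 1..4 are fine; event 5 — the response of C at time 5 — makes the prefix non-linearizable
the completed operations (2 total) allow one real-time order; the register replay rejects it
including or dropping the 1 pending operation (A) in any combination fails
take B, C (pending dropped): step 1 already fails, because B r() → 71 cannot occur there

not linearizable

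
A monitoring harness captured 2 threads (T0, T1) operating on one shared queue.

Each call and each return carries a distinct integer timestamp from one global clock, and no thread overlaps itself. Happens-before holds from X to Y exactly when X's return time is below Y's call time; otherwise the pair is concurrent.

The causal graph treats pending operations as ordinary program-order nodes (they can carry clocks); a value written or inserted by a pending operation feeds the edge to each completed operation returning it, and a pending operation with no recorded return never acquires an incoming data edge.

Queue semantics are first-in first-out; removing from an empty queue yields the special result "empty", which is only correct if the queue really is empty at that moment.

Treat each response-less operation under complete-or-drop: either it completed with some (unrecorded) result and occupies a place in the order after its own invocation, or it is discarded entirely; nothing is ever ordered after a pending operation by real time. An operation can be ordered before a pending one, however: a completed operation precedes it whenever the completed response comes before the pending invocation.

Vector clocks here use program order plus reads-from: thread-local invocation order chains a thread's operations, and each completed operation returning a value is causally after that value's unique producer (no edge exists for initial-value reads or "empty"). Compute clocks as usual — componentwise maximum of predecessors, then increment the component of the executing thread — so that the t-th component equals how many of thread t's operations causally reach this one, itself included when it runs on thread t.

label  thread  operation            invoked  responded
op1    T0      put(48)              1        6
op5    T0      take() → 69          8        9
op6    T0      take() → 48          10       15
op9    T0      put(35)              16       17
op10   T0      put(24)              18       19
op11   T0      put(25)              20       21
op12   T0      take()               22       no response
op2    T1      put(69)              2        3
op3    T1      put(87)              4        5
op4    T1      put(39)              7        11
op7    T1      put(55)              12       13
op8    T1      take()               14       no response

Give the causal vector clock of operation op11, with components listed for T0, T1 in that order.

op2 (invocation 2): nothing precedes it; T1's component alone gives (0, 1)
op1 (invocation 1): nothing precedes it; T0's component alone gives (1, 0)
from VC(op2)=(0, 1), op3 (invoked 4) maxes components and bumps T1 → (0, 2)
from VC(op3)=(0, 2), op4 (invoked 7) maxes components and bumps T1 → (0, 3)
from VC(op1)=(1, 0), VC(op2)=(0, 1), op5 (invoked 8) maxes components and bumps T0 → (2, 1)
from VC(op4)=(0, 3), op7 (invoked 12) maxes components and bumps T1 → (0, 4)
from VC(op1)=(1, 0), VC(op5)=(2, 1), op6 (invoked 10) maxes components and bumps T0 → (3, 1)
from VC(op7)=(0, 4), op8 (invoked 14) maxes components and bumps T1 → (0, 5)
from VC(op6)=(3, 1), op9 (invoked 16) maxes components and bumps T0 → (4, 1)
from VC(op9)=(4, 1), op10 (invoked 18) maxes components and bumps T0 → (5, 1)
from VC(op10)=(5, 1), op11 (invoked 20) maxes components and bumps T0 → (6, 1)
from VC(op11)=(6, 1), op12 (invoked 22) maxes components and bumps T0 → (7, 1)
target: VC(op11) = (6, 1)

(6, 1)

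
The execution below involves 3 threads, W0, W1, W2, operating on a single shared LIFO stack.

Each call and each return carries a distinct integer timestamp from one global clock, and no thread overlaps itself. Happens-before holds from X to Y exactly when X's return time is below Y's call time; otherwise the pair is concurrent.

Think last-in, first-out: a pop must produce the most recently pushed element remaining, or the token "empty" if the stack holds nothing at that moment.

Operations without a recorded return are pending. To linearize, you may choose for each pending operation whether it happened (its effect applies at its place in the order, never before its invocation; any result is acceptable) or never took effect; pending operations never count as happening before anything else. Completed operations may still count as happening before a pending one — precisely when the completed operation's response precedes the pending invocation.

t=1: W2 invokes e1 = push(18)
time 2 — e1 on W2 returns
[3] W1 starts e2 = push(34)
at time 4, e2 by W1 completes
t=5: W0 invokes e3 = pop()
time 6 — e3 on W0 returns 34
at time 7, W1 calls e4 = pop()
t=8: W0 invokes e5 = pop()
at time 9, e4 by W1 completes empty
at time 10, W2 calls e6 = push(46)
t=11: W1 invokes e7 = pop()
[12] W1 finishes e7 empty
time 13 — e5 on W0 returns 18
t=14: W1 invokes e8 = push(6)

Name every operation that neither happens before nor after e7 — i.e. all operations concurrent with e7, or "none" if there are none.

e5, e6

e7 spans [11,12]; an op avoiding the whole window 11..12 is ordered, any other is concurrent
e1 [1,2]: before
e2 [3,4]: before
e3 [5,6]: before
e4 [7,9]: before
e5 [8,13]: concurrent
e6 [10,…): concurrent
e8 [14,…): after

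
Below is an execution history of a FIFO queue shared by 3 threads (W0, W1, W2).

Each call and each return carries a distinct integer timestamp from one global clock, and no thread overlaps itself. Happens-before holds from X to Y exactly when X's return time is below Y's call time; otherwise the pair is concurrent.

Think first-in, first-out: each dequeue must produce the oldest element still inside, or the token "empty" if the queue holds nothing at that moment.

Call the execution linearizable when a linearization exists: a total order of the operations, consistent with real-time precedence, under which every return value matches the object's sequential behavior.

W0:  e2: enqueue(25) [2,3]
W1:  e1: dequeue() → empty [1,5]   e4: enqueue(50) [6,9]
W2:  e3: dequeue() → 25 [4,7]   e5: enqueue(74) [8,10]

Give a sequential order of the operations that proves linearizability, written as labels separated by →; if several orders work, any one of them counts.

1. e1 dequeue() → empty, leaving queue <>
2. e2 enqueue(25), leaving queue <25>
3. e3 dequeue() → 25, leaving queue <>
4. e4 enqueue(50), leaving queue <50>
5. e5 enqueue(74), leaving queue <50,74>

e1 → e2 → e3 → e4 → e5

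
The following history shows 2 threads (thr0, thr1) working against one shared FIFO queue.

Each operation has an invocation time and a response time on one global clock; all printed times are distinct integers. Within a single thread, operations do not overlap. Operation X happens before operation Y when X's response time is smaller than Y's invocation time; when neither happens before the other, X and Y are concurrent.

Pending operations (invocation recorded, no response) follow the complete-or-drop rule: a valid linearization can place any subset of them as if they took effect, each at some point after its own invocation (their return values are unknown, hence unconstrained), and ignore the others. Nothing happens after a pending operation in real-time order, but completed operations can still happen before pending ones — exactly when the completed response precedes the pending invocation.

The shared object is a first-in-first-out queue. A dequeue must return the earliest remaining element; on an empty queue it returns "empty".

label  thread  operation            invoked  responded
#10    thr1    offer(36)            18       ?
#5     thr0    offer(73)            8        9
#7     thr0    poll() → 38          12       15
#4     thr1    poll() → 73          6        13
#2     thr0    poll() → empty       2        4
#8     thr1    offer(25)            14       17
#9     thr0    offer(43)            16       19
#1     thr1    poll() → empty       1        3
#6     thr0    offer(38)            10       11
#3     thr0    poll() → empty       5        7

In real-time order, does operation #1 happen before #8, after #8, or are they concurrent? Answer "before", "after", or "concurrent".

before

#1 spans [1,3], #8 spans [14,17]
resp(#1)=3 < inv(#8)=14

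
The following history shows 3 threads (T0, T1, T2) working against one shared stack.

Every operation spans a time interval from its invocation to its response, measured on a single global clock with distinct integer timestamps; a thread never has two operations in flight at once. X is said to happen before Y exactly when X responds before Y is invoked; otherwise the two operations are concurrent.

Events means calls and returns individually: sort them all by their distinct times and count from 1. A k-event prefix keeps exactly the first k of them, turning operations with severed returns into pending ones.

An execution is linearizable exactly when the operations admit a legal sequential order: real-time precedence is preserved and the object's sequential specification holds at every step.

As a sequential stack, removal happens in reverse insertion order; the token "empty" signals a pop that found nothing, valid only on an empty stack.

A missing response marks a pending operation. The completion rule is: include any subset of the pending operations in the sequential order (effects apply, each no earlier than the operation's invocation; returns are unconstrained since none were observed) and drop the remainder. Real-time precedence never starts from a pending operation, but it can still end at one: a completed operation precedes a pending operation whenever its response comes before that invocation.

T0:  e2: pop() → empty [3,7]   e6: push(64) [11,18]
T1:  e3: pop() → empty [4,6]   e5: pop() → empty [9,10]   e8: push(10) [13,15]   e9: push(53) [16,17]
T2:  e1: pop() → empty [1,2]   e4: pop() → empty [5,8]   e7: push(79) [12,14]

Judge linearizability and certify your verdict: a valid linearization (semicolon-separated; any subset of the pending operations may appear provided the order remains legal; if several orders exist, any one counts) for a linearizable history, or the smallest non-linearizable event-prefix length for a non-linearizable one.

linearizable — witness: e1; e2; e3; e4; e5; e6; e7; e8; e9

step 1: e1 pop() → empty — stack <>
step 2: e2 pop() → empty — stack <>
step 3: e3 pop() → empty — stack <>
step 4: e4 pop() → empty — stack <>
step 5: e5 pop() → empty — stack <>
step 6: e6 push(64) — stack <64>
step 7: e7 push(79) — stack <64,79>
step 8: e8 push(10) — stack <64,79,10>
step 9: e9 push(53) — stack <64,79,10,53>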